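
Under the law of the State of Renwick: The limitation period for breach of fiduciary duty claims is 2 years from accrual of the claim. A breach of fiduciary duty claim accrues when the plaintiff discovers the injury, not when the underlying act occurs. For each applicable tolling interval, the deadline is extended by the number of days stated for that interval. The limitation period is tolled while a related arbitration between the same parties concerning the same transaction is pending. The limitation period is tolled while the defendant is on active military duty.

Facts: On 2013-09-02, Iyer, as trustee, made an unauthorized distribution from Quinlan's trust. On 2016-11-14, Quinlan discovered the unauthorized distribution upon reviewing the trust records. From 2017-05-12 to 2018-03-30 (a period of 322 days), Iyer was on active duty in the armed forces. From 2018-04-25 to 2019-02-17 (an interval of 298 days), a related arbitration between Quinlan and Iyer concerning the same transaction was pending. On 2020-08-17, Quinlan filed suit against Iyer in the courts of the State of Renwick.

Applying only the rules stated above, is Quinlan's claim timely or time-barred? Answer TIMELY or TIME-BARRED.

TIME-BARRED

The claim did not accrue until Quinlan discovered the injury on 2016-11-14; the 2013-09-02 act date does not start the clock under the stated rule.
The untolled deadline — 2 years after 2016-11-14 — is 2018-11-14.
Because the defendant's active military service ran from 2017-05-12 to 2018-03-30, the deadline is extended by 322 days to 2019-10-02.
The period was tolled for 298 days by the pending related arbitration (2018-04-25 to 2019-02-17), pushing the deadline to 2020-07-26.
Filing on 2020-08-17 missed the 2020-07-26 deadline — the action is time-barred.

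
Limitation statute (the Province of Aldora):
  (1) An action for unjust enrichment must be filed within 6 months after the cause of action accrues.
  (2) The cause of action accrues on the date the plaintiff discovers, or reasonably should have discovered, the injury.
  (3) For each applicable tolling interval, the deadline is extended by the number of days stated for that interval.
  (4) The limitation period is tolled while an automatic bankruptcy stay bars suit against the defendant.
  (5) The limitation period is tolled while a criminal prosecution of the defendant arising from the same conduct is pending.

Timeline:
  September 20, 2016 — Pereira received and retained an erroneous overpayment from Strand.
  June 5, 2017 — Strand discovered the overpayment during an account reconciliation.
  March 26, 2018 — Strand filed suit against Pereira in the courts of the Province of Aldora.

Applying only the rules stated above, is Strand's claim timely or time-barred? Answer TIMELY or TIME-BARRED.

TIME-BARRED

The claim did not accrue until Strand discovered the injury on June 5, 2017; the September 20, 2016 act date does not start the clock under the stated rule.
Adding the 6 months base period to June 5, 2017 gives a deadline of December 5, 2017, before any tolling.
Strand filed on March 26, 2018, after the December 5, 2017 deadline, so the action is time-barred.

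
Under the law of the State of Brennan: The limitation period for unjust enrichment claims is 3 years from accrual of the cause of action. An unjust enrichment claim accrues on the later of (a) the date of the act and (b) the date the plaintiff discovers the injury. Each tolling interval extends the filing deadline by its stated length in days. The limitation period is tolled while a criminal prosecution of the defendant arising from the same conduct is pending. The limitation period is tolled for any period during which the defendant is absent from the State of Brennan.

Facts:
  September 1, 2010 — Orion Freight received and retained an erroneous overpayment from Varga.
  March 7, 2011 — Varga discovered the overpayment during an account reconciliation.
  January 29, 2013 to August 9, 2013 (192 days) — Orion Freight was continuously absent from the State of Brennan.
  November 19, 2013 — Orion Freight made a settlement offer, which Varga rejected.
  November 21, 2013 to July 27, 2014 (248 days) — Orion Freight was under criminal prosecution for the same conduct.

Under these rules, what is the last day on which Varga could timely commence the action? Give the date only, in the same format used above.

May 21, 2015

Taking the later of the act (September 1, 2010) and discovery (March 7, 2011), the claim accrued on March 7, 2011.
The untolled deadline — 3 years after March 7, 2011 — is March 7, 2014.
The period was tolled for 192 days by the defendant's absence from the jurisdiction (January 29, 2013 to August 9, 2013), pushing the deadline to September 15, 2014.
The period was tolled for 248 days by the pending criminal prosecution (November 21, 2013 to July 27, 2014), pushing the deadline to May 21, 2015.
None of the other events listed affects the running of the period under the stated rules.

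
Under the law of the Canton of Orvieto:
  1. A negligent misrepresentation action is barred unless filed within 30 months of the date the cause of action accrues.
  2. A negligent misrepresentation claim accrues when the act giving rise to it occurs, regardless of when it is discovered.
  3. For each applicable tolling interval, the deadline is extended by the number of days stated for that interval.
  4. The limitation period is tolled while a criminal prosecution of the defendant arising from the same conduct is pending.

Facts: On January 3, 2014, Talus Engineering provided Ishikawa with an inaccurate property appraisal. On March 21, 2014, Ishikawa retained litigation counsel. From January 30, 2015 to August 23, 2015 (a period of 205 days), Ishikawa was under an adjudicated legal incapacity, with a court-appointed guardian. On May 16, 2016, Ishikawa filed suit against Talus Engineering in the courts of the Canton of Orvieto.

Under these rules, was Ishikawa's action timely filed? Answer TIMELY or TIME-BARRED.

The limitation period began to run on January 3, 2014.
30 months from January 3, 2014 is July 3, 2016.
Although the plaintiff's incapacity ran from January 30, 2015 to August 23, 2015, the stated rules do not make that a tolling event, so it is disregarded.
None of the other events listed affects the running of the period under the stated rules.
Ishikawa filed on May 16, 2016, before the July 3, 2016 deadline, so the action is timely.

TIMELY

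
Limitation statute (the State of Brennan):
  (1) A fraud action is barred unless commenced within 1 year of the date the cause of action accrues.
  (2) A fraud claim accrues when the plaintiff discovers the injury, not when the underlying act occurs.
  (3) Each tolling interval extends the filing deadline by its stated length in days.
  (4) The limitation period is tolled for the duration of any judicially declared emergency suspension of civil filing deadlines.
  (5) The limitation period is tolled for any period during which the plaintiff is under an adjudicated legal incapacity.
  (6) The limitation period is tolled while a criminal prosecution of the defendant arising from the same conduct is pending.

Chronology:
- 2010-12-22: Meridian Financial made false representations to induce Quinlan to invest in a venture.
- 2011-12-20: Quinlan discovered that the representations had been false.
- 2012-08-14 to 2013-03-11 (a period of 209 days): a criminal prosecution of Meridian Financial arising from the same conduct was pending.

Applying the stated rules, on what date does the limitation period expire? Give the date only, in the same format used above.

Accrual is tied to discovery, so the period began on 2011-12-20 rather than on 2010-12-22 when the act occurred.
1 year from 2011-12-20 is 2012-12-20.
The period was tolled for 209 days by the pending criminal prosecution (2012-08-14 to 2013-03-11), pushing the deadline to 2013-07-17.

2013-07-17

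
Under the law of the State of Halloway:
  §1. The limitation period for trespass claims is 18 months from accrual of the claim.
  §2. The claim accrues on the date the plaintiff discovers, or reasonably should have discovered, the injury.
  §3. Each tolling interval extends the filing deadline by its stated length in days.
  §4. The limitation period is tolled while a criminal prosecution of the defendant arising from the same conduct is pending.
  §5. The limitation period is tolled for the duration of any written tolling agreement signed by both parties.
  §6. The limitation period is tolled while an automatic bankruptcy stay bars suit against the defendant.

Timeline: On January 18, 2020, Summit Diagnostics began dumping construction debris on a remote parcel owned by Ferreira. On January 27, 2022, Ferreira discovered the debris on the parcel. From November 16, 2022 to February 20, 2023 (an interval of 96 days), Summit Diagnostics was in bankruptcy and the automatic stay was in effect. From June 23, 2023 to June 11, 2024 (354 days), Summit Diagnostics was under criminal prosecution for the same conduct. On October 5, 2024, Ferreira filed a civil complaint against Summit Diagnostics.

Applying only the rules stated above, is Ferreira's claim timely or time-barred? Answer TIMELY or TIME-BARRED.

The claim did not accrue until Ferreira discovered the injury on January 27, 2022; the January 18, 2020 act date does not start the clock under the stated rule.
Adding the 18 months base period to January 27, 2022 gives a deadline of July 27, 2023, before any tolling.
The period was tolled for 96 days by the automatic bankruptcy stay (November 16, 2022 to February 20, 2023), pushing the deadline to October 31, 2023.
The pending criminal prosecution from June 23, 2023 to June 11, 2024 tolled the period for 354 days, extending the deadline to October 19, 2024.
Filing on October 5, 2024 beat the October 19, 2024 deadline — the action is timely.

TIMELY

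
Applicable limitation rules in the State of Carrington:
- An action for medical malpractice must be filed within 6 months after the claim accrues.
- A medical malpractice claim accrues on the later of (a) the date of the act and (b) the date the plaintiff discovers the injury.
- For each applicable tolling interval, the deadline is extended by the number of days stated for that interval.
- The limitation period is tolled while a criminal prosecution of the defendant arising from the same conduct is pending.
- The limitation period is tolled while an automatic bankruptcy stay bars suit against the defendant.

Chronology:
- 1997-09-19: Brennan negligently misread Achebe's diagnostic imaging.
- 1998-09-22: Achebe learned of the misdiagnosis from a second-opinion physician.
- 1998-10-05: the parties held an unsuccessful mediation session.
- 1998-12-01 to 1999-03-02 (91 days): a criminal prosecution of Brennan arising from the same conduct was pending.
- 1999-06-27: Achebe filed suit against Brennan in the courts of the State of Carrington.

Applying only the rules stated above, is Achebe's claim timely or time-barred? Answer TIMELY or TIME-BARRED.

TIME-BARRED

Taking the later of the act (1997-09-19) and discovery (1998-09-22), the claim accrued on 1998-09-22.
6 months from 1998-09-22 is 1999-03-22.
The period was tolled for 91 days by the pending criminal prosecution (1998-12-01 to 1999-03-02), pushing the deadline to 1999-06-21.
None of the other events listed affects the running of the period under the stated rules.
Filing on 1999-06-27 missed the 1999-06-21 deadline — the action is time-barred.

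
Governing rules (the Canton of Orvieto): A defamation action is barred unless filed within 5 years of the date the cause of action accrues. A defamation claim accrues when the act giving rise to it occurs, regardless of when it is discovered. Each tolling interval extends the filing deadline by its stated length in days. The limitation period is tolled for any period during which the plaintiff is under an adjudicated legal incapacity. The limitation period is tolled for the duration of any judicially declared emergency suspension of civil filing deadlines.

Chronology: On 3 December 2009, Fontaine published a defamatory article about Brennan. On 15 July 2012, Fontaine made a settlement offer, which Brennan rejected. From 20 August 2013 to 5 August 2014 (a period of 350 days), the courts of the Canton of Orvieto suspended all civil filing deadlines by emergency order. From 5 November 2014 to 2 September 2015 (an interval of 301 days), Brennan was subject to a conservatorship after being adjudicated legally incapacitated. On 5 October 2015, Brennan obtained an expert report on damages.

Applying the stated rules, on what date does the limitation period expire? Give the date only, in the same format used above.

14 September 2016

The limitation period began to run on 3 December 2009.
5 years from 3 December 2009 is 3 December 2014.
The emergency suspension of filing deadlines from 20 August 2013 to 5 August 2014 tolled the period for 350 days, extending the deadline to 18 November 2015.
The period was tolled for 301 days by the plaintiff's legal incapacity (5 November 2014 to 2 September 2015), pushing the deadline to 14 September 2016.
Nothing else in the chronology tolls or restarts the period.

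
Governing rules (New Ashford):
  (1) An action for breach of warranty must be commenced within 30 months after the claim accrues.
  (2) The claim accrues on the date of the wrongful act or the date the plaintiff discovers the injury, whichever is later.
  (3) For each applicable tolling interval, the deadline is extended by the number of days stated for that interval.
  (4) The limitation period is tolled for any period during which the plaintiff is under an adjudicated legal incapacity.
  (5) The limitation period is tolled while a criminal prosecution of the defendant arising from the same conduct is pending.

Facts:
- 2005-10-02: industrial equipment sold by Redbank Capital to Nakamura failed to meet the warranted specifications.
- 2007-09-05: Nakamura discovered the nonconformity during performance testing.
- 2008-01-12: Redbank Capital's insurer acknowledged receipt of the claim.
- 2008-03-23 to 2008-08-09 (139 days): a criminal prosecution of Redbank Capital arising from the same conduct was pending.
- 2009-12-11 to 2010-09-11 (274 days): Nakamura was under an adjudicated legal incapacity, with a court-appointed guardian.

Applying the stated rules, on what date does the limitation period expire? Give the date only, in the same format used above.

Because discovery on 2007-09-05 post-dates the 2005-10-02 act, accrual under the later-of rule falls on 2007-09-05.
The untolled deadline — 30 months after 2007-09-05 — is 2010-03-05.
The period was tolled for 139 days by the pending criminal prosecution (2008-03-23 to 2008-08-09), pushing the deadline to 2010-07-22.
Because the plaintiff's legal incapacity ran from 2009-12-11 to 2010-09-11, the deadline is extended by 274 days to 2011-04-22.
Nothing else in the chronology tolls or restarts the period.

2011-04-22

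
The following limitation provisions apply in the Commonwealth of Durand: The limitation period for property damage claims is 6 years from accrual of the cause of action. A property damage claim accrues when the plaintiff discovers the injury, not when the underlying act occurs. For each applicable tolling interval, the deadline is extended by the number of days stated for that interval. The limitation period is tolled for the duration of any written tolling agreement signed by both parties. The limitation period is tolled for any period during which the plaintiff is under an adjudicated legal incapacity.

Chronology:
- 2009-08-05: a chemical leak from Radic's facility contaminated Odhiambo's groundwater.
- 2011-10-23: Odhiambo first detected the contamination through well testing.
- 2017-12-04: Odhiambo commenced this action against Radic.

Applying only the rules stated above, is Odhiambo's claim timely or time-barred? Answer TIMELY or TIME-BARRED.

Accrual is tied to discovery, so the period began on 2011-10-23 rather than on 2009-08-05 when the act occurred.
Adding the 6 years base period to 2011-10-23 gives a deadline of 2017-10-23, before any tolling.
The 2017-12-04 filing falls after the 2017-10-23 deadline; the claim is time-barred.

TIME-BARRED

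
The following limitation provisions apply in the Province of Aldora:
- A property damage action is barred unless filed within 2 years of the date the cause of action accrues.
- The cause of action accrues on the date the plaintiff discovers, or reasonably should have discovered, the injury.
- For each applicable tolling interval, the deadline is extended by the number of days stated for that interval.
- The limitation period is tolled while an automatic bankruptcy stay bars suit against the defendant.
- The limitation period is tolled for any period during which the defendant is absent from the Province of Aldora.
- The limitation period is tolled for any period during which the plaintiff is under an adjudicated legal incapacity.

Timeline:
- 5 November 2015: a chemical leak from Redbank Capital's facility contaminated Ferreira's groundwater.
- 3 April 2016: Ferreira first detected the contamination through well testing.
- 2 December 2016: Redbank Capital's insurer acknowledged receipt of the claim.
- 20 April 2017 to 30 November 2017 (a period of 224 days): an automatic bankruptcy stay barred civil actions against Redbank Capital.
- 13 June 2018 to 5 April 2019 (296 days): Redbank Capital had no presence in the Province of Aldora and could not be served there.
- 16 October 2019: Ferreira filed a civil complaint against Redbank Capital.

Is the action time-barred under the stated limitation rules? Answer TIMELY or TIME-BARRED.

TIME-BARRED

Under the discovery rule, the claim accrued on 3 April 2016, when Ferreira discovered the injury — not on the 5 November 2015 date of the underlying act.
The untolled deadline — 2 years after 3 April 2016 — is 3 April 2018.
The automatic bankruptcy stay from 20 April 2017 to 30 November 2017 tolled the period for 224 days, extending the deadline to 13 November 2018.
The defendant's absence from the jurisdiction from 13 June 2018 to 5 April 2019 tolled the period for 296 days, extending the deadline to 5 September 2019.
Nothing else in the chronology tolls or restarts the period.
Filing on 16 October 2019 missed the 5 September 2019 deadline — the action is time-barred.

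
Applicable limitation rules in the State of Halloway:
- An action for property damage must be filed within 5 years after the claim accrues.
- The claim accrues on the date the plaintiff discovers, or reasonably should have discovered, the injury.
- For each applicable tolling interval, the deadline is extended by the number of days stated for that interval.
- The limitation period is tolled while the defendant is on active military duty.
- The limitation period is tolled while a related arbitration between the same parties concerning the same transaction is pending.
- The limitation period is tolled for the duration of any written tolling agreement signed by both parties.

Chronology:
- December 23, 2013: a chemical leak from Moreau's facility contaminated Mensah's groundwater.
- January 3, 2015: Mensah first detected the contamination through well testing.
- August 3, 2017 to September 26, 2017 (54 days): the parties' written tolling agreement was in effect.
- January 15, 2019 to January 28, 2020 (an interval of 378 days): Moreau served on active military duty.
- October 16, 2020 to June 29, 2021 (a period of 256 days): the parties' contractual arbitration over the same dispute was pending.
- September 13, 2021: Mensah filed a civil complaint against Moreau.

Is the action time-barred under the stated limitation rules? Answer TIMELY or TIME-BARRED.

The claim did not accrue until Mensah discovered the injury on January 3, 2015; the December 23, 2013 act date does not start the clock under the stated rule.
The untolled deadline — 5 years after January 3, 2015 — is January 3, 2020.
The period was tolled for 54 days by the written tolling agreement (August 3, 2017 to September 26, 2017), pushing the deadline to February 26, 2020.
The period was tolled for 378 days by the defendant's active military service (January 15, 2019 to January 28, 2020), pushing the deadline to March 10, 2021.
Because the pending related arbitration ran from October 16, 2020 to June 29, 2021, the deadline is extended by 256 days to November 21, 2021.
The September 13, 2021 filing precedes the November 21, 2021 deadline; the claim is timely.

TIMELY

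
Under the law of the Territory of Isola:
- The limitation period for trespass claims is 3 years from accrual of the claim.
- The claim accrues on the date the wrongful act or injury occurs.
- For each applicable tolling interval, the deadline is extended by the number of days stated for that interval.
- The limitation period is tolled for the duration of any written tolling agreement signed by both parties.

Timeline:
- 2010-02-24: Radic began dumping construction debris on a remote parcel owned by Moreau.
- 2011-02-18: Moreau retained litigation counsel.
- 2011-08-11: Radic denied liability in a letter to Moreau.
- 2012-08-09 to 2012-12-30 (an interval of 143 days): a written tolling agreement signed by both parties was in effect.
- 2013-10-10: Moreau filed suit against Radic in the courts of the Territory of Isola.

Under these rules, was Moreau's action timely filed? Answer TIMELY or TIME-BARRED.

The claim accrued on 2010-02-24, the date of the act.
The untolled deadline — 3 years after 2010-02-24 — is 2013-02-24.
Because the written tolling agreement ran from 2012-08-09 to 2012-12-30, the deadline is extended by 143 days to 2013-07-17.
Nothing else in the chronology tolls or restarts the period.
The 2013-10-10 filing falls after the 2013-07-17 deadline; the claim is time-barred.

TIME-BARRED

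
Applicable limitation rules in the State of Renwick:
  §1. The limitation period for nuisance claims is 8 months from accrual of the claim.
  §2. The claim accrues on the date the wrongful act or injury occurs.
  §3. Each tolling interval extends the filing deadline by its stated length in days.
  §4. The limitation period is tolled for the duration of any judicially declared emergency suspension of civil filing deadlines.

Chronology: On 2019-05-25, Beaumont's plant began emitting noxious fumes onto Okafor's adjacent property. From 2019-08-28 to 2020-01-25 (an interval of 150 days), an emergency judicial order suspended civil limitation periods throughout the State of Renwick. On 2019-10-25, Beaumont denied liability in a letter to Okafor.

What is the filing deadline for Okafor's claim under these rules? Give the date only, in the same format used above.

The claim accrued on 2019-05-25, the date of the act.
8 months from 2019-05-25 is 2020-01-25.
The emergency suspension of filing deadlines from 2019-08-28 to 2020-01-25 tolled the period for 150 days, extending the deadline to 2020-06-23.
None of the other events listed affects the running of the period under the stated rules.

2020-06-23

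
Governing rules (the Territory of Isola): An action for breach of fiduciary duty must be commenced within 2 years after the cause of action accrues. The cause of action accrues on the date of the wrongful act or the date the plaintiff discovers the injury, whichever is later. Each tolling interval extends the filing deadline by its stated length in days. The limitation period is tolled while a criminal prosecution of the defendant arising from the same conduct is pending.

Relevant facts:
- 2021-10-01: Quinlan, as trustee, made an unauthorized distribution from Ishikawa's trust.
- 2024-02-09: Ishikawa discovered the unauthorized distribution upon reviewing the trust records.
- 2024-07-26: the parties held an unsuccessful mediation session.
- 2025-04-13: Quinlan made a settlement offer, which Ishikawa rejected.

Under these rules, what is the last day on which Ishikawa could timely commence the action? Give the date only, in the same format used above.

2026-02-09

Because discovery on 2024-02-09 post-dates the 2021-10-01 act, accrual under the later-of rule falls on 2024-02-09.
The untolled deadline — 2 years after 2024-02-09 — is 2026-02-09.
Nothing else in the chronology tolls or restarts the period.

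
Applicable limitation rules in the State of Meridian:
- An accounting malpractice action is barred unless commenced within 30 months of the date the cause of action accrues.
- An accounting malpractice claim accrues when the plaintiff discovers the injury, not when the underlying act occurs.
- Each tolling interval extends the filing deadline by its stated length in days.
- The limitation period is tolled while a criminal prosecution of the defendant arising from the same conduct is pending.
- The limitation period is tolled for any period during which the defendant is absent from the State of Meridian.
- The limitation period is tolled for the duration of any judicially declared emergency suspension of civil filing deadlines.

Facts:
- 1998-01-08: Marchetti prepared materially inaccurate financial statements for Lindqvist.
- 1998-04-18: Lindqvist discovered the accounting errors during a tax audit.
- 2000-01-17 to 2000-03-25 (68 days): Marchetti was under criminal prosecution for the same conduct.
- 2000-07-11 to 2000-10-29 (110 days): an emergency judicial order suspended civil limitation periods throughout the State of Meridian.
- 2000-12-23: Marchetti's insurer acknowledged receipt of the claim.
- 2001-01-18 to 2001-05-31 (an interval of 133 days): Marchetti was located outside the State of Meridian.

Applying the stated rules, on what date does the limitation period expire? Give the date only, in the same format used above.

Under the discovery rule, the claim accrued on 1998-04-18, when Lindqvist discovered the injury — not on the 1998-01-08 date of the underlying act.
30 months from 1998-04-18 is 2000-10-18.
Because the pending criminal prosecution ran from 2000-01-17 to 2000-03-25, the deadline is extended by 68 days to 2000-12-25.
The period was tolled for 110 days by the emergency suspension of filing deadlines (2000-07-11 to 2000-10-29), pushing the deadline to 2001-04-14.
The period was tolled for 133 days by the defendant's absence from the jurisdiction (2001-01-18 to 2001-05-31), pushing the deadline to 2001-08-25.
Nothing else in the chronology tolls or restarts the period.

2001-08-25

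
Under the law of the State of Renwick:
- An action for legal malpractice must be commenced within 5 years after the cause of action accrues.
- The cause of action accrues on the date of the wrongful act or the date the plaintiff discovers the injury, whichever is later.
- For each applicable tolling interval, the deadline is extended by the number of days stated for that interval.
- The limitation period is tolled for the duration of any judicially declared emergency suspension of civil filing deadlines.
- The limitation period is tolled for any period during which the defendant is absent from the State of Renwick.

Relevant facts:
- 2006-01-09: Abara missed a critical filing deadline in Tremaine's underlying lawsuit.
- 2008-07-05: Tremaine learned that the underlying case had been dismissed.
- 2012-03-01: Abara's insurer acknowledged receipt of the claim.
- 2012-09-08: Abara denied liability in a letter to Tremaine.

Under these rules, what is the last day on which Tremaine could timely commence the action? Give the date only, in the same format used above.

2013-07-05

Taking the later of the act (2006-01-09) and discovery (2008-07-05), the claim accrued on 2008-07-05.
The untolled deadline — 5 years after 2008-07-05 — is 2013-07-05.
None of the other events listed affects the running of the period under the stated rules.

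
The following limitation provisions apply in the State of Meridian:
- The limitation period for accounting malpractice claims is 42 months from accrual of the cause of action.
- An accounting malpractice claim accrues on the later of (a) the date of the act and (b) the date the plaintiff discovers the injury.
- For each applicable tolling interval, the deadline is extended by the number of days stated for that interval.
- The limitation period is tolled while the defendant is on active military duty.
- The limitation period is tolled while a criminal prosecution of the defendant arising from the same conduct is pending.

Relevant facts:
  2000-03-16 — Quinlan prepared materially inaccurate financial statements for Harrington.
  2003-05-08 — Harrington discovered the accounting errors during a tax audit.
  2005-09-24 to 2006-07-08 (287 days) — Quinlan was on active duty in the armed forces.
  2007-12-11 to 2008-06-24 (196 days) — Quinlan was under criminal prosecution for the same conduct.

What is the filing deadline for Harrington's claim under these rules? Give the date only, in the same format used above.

The claim accrued on 2003-05-08 — the later of the 2000-03-16 act and the 2003-05-08 discovery.
The untolled deadline — 42 months after 2003-05-08 — is 2006-11-08.
The period was tolled for 287 days by the defendant's active military service (2005-09-24 to 2006-07-08), pushing the deadline to 2007-08-22.
The pending criminal prosecution starting 2007-12-11 came too late — the period had run on 2007-08-22 — and so does not extend the deadline.

2007-08-22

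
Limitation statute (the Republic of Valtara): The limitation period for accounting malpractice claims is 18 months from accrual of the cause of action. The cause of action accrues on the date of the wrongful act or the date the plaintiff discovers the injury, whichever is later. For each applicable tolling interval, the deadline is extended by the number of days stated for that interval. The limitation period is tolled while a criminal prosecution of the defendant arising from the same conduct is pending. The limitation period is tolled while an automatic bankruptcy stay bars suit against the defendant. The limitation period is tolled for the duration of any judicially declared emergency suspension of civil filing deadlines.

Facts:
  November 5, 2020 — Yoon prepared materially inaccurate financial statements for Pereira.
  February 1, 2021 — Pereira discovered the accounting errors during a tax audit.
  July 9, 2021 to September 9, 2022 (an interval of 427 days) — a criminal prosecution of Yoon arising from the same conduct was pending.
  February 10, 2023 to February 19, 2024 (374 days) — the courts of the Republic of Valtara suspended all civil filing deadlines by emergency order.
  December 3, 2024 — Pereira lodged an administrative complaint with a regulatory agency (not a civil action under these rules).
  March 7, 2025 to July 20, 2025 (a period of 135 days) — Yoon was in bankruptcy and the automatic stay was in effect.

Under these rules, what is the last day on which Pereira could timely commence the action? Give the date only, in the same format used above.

October 10, 2024

Because discovery on February 1, 2021 post-dates the November 5, 2020 act, accrual under the later-of rule falls on February 1, 2021.
18 months from February 1, 2021 is August 1, 2022.
The pending criminal prosecution from July 9, 2021 to September 9, 2022 tolled the period for 427 days, extending the deadline to October 2, 2023.
Because the emergency suspension of filing deadlines ran from February 10, 2023 to February 19, 2024, the deadline is extended by 374 days to October 10, 2024.
The automatic bankruptcy stay starting March 7, 2025 came too late — the period had run on October 10, 2024 — and so does not extend the deadline.
The other events in the timeline have no effect on the limitation period under the stated rules.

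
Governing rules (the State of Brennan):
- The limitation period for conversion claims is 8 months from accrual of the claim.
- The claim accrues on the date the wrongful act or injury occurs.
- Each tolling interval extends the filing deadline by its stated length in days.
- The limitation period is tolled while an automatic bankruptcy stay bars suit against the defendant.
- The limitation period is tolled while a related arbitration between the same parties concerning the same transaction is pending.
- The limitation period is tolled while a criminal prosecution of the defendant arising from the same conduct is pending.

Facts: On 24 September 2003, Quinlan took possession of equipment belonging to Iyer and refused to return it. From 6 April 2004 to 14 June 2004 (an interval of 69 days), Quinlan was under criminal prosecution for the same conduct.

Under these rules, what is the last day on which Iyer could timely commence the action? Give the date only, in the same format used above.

The limitation period began to run on 24 September 2003.
8 months from 24 September 2003 is 24 May 2004.
Because the pending criminal prosecution ran from 6 April 2004 to 14 June 2004, the deadline is extended by 69 days to 1 August 2004.

1 August 2004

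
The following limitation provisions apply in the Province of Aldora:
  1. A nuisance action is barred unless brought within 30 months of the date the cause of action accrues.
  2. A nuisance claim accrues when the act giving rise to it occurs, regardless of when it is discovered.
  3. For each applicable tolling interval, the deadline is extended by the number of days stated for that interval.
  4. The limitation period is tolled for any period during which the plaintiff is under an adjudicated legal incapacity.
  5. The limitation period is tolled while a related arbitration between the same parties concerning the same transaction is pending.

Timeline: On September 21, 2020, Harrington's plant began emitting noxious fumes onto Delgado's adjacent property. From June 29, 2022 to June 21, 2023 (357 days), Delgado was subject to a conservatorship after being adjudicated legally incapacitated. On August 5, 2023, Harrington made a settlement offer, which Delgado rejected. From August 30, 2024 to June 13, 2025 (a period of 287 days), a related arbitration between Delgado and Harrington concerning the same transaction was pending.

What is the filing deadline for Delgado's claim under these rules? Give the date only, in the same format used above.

March 12, 2024

The limitation period began to run on September 21, 2020.
Adding the 30 months base period to September 21, 2020 gives a deadline of March 21, 2023, before any tolling.
The plaintiff's legal incapacity from June 29, 2022 to June 21, 2023 tolled the period for 357 days, extending the deadline to March 12, 2024.
The pending related arbitration from August 30, 2024 to June 13, 2025 began after the period had already run on March 12, 2024, so it has no tolling effect.
None of the other events listed affects the running of the period under the stated rules.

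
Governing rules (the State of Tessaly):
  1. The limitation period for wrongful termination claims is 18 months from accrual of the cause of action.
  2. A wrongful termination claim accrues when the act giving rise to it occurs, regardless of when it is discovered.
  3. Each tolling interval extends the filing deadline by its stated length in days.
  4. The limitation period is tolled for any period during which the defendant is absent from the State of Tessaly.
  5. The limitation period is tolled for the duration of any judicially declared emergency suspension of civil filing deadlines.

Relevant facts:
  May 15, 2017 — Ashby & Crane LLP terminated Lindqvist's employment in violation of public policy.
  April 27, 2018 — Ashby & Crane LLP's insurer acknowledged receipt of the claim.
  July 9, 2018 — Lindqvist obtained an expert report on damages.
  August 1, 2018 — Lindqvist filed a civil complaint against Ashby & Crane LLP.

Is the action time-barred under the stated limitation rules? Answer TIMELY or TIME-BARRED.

The limitation period began to run on May 15, 2017.
18 months from May 15, 2017 is November 15, 2018.
The other events in the timeline have no effect on the limitation period under the stated rules.
Lindqvist filed on August 1, 2018, before the November 15, 2018 deadline, so the action is timely.

TIMELY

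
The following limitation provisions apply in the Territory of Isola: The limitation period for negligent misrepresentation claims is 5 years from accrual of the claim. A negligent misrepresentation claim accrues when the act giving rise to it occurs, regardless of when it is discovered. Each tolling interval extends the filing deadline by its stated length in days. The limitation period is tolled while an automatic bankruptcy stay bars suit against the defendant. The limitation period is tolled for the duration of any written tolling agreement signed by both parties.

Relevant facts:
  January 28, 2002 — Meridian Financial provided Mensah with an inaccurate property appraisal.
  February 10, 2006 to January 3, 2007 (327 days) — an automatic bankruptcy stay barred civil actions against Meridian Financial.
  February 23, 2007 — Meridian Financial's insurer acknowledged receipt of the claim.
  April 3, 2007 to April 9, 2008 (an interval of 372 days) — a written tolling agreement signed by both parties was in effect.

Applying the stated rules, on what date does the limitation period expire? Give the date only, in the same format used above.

The claim accrued on January 28, 2002, the date of the act.
The untolled deadline — 5 years after January 28, 2002 — is January 28, 2007.
Because the automatic bankruptcy stay ran from February 10, 2006 to January 3, 2007, the deadline is extended by 327 days to December 21, 2007.
Because the written tolling agreement ran from April 3, 2007 to April 9, 2008, the deadline is extended by 372 days to December 27, 2008.
The other events in the timeline have no effect on the limitation period under the stated rules.

December 27, 2008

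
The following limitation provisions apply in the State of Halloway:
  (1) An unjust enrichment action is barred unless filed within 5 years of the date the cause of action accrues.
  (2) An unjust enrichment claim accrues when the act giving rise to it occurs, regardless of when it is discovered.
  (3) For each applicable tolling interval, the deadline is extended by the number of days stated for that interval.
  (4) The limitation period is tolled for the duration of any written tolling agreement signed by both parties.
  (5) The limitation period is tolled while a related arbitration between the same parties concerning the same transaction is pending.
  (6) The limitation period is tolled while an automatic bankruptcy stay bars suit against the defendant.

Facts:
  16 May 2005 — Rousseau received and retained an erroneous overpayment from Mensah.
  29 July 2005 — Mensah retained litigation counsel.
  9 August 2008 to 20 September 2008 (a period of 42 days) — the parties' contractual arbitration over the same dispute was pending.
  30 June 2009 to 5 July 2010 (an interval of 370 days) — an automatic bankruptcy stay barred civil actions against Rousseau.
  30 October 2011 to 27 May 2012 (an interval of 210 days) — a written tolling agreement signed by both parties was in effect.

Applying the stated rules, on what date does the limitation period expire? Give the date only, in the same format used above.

The limitation period began to run on 16 May 2005.
Adding the 5 years base period to 16 May 2005 gives a deadline of 16 May 2010, before any tolling.
The period was tolled for 42 days by the pending related arbitration (9 August 2008 to 20 September 2008), pushing the deadline to 27 June 2010.
The automatic bankruptcy stay from 30 June 2009 to 5 July 2010 tolled the period for 370 days, extending the deadline to 2 July 2011.
The written tolling agreement starting 30 October 2011 came too late — the period had run on 2 July 2011 — and so does not extend the deadline.
The other events in the timeline have no effect on the limitation period under the stated rules.

2 July 2011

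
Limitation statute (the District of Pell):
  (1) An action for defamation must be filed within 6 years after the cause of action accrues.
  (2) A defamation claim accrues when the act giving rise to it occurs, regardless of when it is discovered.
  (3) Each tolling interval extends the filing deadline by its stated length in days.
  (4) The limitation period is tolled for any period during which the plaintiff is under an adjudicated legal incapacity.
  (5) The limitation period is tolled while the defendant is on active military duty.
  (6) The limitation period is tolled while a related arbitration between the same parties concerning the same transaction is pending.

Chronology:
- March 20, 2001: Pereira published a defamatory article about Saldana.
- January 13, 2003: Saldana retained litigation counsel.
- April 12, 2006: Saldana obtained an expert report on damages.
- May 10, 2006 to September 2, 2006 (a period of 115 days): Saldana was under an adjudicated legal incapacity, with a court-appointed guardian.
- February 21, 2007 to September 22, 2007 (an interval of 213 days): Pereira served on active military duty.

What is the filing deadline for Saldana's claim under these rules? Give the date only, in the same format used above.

February 11, 2008

The claim accrued on March 20, 2001, when the wrongful act occurred.
The untolled deadline — 6 years after March 20, 2001 — is March 20, 2007.
Because the plaintiff's legal incapacity ran from May 10, 2006 to September 2, 2006, the deadline is extended by 115 days to July 13, 2007.
The defendant's active military service from February 21, 2007 to September 22, 2007 tolled the period for 213 days, extending the deadline to February 11, 2008.
The other events in the timeline have no effect on the limitation period under the stated rules.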